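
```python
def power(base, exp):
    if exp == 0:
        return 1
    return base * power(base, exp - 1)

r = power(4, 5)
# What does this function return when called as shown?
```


power(4, 5)
= 4 * power(4, 4)
= 4 * 4 * power(4, 3)
= 4 * 4 * 4 * power(4, 2)
= 4 * 4 * 4 * 4 * power(4, 1)
= 4 * 4 * 4 * 4 * 4 * power(4, 0)
= 4 * 4 * 4 * 4 * 4 * 1
= 1024


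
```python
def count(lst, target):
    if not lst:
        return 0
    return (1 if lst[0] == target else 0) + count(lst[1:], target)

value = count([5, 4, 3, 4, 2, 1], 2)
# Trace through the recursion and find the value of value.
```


count([5, 4, 3, 4, 2, 1], 2)
lst[0]=5 != 2: 0 + count([4, 3, 4, 2, 1], 2)
lst[0]=4 != 2: 0 + count([3, 4, 2, 1], 2)
lst[0]=3 != 2: 0 + count([4, 2, 1], 2)
lst[0]=4 != 2: 0 + count([2, 1], 2)
lst[0]=2 == 2: 1 + count([1], 2)
lst[0]=1 != 2: 0 + count([], 2)
= 1


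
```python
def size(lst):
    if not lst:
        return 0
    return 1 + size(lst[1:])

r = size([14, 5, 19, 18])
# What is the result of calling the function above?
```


size([14, 5, 19, 18])
= 1 + size([5, 19, 18])
= 1 + 1 + size([19, 18])
= 1 + 1 + 1 + size([18])
= 1 + 1 + 1 + 1 + size([])
= 1 + 1 + 1 + 1 + 0
= 4


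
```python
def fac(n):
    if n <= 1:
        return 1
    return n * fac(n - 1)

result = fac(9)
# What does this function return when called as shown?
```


fac(9)
= 9 * fac(8)
= 9 * 8 * fac(7)
= 9 * 8 * 7 * fac(6)
= 9 * 8 * 7 * 6 * fac(5)
= 9 * 8 * 7 * 6 * 5 * fac(4)
= 9 * 8 * 7 * 6 * 5 * 4 * fac(3)
= 9 * 8 * 7 * 6 * 5 * 4 * 3 * fac(2)
= 9 * 8 * 7 * 6 * 5 * 4 * 3 * 2 * fac(1)
= 9 * 8 * 7 * 6 * 5 * 4 * 3 * 2 * 1
= 362880


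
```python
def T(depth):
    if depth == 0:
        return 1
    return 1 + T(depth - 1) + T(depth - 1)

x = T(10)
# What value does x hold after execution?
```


T(10)
= 1 + T(9) + T(9)
= 1 + 2 * T(9)
T(k) = 2^(k+1) - 1
T(0) = 1
T(1) = 3
T(2) = 7
T(3) = 15
T(4) = 31
T(10) = 2^11 - 1 = 2047


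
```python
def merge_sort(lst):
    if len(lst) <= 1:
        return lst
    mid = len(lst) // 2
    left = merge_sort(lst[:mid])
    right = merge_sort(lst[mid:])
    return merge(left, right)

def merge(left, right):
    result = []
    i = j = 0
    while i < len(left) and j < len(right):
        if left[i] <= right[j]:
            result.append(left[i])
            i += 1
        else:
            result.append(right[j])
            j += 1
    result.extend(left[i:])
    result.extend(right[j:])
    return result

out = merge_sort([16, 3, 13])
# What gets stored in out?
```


merge_sort([16, 3, 13])
Split into [16] and [3, 13]
Left sorted: [16]
Right sorted: [3, 13]
Merge [16] and [3, 13]
= [3, 13, 16]


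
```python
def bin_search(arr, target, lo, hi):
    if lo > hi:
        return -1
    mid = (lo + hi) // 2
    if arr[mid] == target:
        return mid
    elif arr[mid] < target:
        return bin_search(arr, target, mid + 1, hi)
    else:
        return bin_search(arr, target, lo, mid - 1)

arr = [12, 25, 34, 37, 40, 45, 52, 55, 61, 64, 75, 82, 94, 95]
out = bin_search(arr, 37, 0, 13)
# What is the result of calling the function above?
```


bin_search(arr, 37, 0, 13)
lo=0, hi=13, mid=6, arr[mid]=52
52 > 37, search left half
lo=0, hi=5, mid=2, arr[mid]=34
34 < 37, search right half
lo=3, hi=5, mid=4, arr[mid]=40
40 > 37, search left half
lo=3, hi=3, mid=3, arr[mid]=37
arr[3] == 37, found at index 3
= 3


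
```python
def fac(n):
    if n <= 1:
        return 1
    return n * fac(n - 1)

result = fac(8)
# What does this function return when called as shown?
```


fac(8)
= 8 * fac(7)
= 8 * 7 * fac(6)
= 8 * 7 * 6 * fac(5)
= 8 * 7 * 6 * 5 * fac(4)
= 8 * 7 * 6 * 5 * 4 * fac(3)
= 8 * 7 * 6 * 5 * 4 * 3 * fac(2)
= 8 * 7 * 6 * 5 * 4 * 3 * 2 * fac(1)
= 8 * 7 * 6 * 5 * 4 * 3 * 2 * 1
= 40320


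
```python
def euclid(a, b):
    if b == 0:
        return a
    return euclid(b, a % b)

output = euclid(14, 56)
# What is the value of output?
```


euclid(14, 56)
= euclid(56, 14 % 56) = euclid(56, 14)
= euclid(14, 56 % 14) = euclid(14, 0)
b == 0, return a = 14


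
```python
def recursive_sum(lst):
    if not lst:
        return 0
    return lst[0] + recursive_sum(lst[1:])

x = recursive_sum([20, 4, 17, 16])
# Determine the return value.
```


recursive_sum([20, 4, 17, 16])
= 20 + recursive_sum([4, 17, 16])
= 20 + 4 + recursive_sum([17, 16])
= 20 + 4 + 17 + recursive_sum([16])
= 20 + 4 + 17 + 16 + recursive_sum([])
= 20 + 4 + 17 + 16 + 0
= 57


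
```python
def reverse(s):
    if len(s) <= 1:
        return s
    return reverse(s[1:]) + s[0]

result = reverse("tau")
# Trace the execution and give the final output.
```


reverse("tau")
= reverse("au") + "t"
= reverse("u") + "a" + "t"
= "u" + "a" + "t"
= "uat"


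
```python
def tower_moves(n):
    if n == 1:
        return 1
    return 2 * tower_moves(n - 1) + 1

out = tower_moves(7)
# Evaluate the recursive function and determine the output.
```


tower_moves(7)
= 2 * tower_moves(6) + 1
= 2 * (2 * tower_moves(5) + 1) + 1
= 2 * (2 * (2 * tower_moves(4) + 1) + 1) + 1
= 2 * (2 * (2 * (2 * tower_moves(3) + 1) + 1) + 1) + 1
= 2 * (2 * (2 * (2 * (2 * tower_moves(2) + 1) + 1) + 1) + 1) + 1
= 2 * (2 * (2 * (2 * (2 * (2 * tower_moves(1) + 1) + 1) + 1) + 1) + 1) + 1
Now compute bottom-up:
tower_moves(1) = 1
tower_moves(2) = 2 * 1 + 1 = 3
tower_moves(3) = 2 * 3 + 1 = 7
tower_moves(4) = 2 * 7 + 1 = 15
tower_moves(5) = 2 * 15 + 1 = 31
tower_moves(6) = 2 * 31 + 1 = 63
tower_moves(7) = 2 * 63 + 1 = 127
= 127


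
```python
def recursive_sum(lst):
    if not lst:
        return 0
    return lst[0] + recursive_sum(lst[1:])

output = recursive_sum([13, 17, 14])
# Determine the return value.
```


recursive_sum([13, 17, 14])
= 13 + recursive_sum([17, 14])
= 13 + 17 + recursive_sum([14])
= 13 + 17 + 14 + recursive_sum([])
= 13 + 17 + 14 + 0
= 44


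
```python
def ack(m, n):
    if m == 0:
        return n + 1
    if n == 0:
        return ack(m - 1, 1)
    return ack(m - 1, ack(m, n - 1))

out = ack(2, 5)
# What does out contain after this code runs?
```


ack(2, 5)
= ack(1, ack(2, 4))
First compute ack(2, 4) = 11
= ack(1, 11)
= 13


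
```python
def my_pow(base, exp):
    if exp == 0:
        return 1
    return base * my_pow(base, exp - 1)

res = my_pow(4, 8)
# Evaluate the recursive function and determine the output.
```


my_pow(4, 8)
= 4 * my_pow(4, 7)
= 4 * 4 * my_pow(4, 6)
= 4 * 4 * 4 * my_pow(4, 5)
= 4 * 4 * 4 * 4 * my_pow(4, 4)
= 4 * 4 * 4 * 4 * 4 * my_pow(4, 3)
= 4 * 4 * 4 * 4 * 4 * 4 * my_pow(4, 2)
= 4 * 4 * 4 * 4 * 4 * 4 * 4 * my_pow(4, 1)
= 4 * 4 * 4 * 4 * 4 * 4 * 4 * 4 * my_pow(4, 0)
= 4 * 4 * 4 * 4 * 4 * 4 * 4 * 4 * 1
= 65536


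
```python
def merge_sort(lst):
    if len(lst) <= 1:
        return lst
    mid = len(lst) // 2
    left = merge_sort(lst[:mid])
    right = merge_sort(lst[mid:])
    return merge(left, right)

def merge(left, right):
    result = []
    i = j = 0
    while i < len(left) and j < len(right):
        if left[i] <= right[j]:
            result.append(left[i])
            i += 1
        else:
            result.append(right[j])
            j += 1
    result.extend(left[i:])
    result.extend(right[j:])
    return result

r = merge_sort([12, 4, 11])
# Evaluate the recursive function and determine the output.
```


merge_sort([12, 4, 11])
Split into [12] and [4, 11]
Left sorted: [12]
Right sorted: [4, 11]
Merge [12] and [4, 11]
= [4, 11, 12]


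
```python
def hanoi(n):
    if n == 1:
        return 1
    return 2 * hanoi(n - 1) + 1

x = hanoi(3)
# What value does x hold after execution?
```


hanoi(3)
= 2 * hanoi(2) + 1
= 2 * (2 * hanoi(1) + 1) + 1
Now compute bottom-up:
hanoi(1) = 1
hanoi(2) = 2 * 1 + 1 = 3
hanoi(3) = 2 * 3 + 1 = 7
= 7


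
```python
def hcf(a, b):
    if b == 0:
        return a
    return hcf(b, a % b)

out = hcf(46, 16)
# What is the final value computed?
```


hcf(46, 16)
= hcf(16, 46 % 16) = hcf(16, 14)
= hcf(14, 16 % 14) = hcf(14, 2)
= hcf(2, 14 % 2) = hcf(2, 0)
b == 0, return a = 2


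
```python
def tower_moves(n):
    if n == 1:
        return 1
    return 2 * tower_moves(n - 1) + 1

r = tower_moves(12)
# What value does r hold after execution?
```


tower_moves(12)
= 2 * tower_moves(11) + 1
= 2 * (2 * tower_moves(10) + 1) + 1
= 2 * (2 * (2 * tower_moves(9) + 1) + 1) + 1
= 2 * (2 * (2 * (2 * tower_moves(8) + 1) + 1) + 1) + 1
= 2 * (2 * (2 * (2 * (2 * tower_moves(7) + 1) + 1) + 1) + 1) + 1
= 2 * (2 * (2 * (2 * (2 * (2 * tower_moves(6) + 1) + 1) + 1) + 1) + 1) + 1
= 2 * (2 * (2 * (2 * (2 * (2 * (2 * tower_moves(5) + 1) + 1) + 1) + 1) + 1) + 1) + 1
= 2 * (2 * (2 * (2 * (2 * (2 * (2 * (2 * tower_moves(4) + 1) + 1) + 1) + 1) + 1) + 1) + 1) + 1
= 2 * (2 * (2 * (2 * (2 * (2 * (2 * (2 * (2 * tower_moves(3) + 1) + 1) + 1) + 1) + 1) + 1) + 1) + 1) + 1
= 2 * (2 * (2 * (2 * (2 * (2 * (2 * (2 * (2 * (2 * tower_moves(2) + 1) + 1) + 1) + 1) + 1) + 1) + 1) + 1) + 1) + 1
= 2 * (2 * (2 * (2 * (2 * (2 * (2 * (2 * (2 * (2 * (2 * tower_moves(1) + 1) + 1) + 1) + 1) + 1) + 1) + 1) + 1) + 1) + 1) + 1
Now compute bottom-up:
tower_moves(1) = 1
tower_moves(2) = 2 * 1 + 1 = 3
tower_moves(3) = 2 * 3 + 1 = 7
tower_moves(4) = 2 * 7 + 1 = 15
tower_moves(5) = 2 * 15 + 1 = 31
tower_moves(6) = 2 * 31 + 1 = 63
tower_moves(7) = 2 * 63 + 1 = 127
tower_moves(8) = 2 * 127 + 1 = 255
tower_moves(9) = 2 * 255 + 1 = 511
tower_moves(10) = 2 * 511 + 1 = 1023
tower_moves(11) = 2 * 1023 + 1 = 2047
tower_moves(12) = 2 * 2047 + 1 = 4095
= 4095


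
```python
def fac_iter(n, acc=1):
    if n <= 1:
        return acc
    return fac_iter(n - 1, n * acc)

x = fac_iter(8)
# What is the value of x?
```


fac_iter(8, 1)
= fac_iter(7, 8 * 1) = fac_iter(7, 8)
= fac_iter(6, 7 * 8) = fac_iter(6, 56)
= fac_iter(5, 6 * 56) = fac_iter(5, 336)
= fac_iter(4, 5 * 336) = fac_iter(4, 1680)
= fac_iter(3, 4 * 1680) = fac_iter(3, 6720)
= fac_iter(2, 3 * 6720) = fac_iter(2, 20160)
= fac_iter(1, 2 * 20160) = fac_iter(1, 40320)
n <= 1, return acc = 40320


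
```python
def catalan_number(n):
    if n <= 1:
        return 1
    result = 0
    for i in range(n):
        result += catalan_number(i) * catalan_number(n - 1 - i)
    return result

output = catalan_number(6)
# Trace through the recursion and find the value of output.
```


catalan_number(6)
= sum of catalan_number(i) * catalan_number(6-1-i) for i in 0..5
First compute sub-values bottom-up:
  catalan_number(0) = 1, catalan_number(1) = 1
  catalan_number(2) = 1*1 + 1*1 = 2
  catalan_number(3) = 1*2 + 1*1 + 2*1 = 5
  catalan_number(4) = 1*5 + 1*2 + 2*1 + 5*1 = 14
  catalan_number(5) = 1*14 + 1*5 + 2*2 + 5*1 + 14*1 = 42
Now catalan_number(6):
  catalan_number(0)*catalan_number(5) = 1*42 = 42
  catalan_number(1)*catalan_number(4) = 1*14 = 14
  catalan_number(2)*catalan_number(3) = 2*5 = 10
  catalan_number(3)*catalan_number(2) = 5*2 = 10
  catalan_number(4)*catalan_number(1) = 14*1 = 14
  catalan_number(5)*catalan_number(0) = 42*1 = 42
= 42 + 14 + 10 + 10 + 14 + 42
= 132


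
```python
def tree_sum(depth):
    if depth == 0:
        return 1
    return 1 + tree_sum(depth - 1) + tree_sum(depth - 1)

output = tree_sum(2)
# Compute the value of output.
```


tree_sum(2)
= 1 + tree_sum(1) + tree_sum(1)
= 1 + 2 * tree_sum(1)
tree_sum(k) = 2^(k+1) - 1
tree_sum(0) = 1
tree_sum(1) = 3
tree_sum(2) = 7
tree_sum(2) = 2^3 - 1 = 7


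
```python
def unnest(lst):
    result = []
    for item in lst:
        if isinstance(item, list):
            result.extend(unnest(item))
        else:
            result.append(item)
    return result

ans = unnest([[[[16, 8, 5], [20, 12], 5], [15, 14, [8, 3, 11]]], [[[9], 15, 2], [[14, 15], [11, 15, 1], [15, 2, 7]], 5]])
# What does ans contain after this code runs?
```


unnest([[[[16, 8, 5], [20, 12], 5], [15, 14, [8, 3, 11]]], [[[9], 15, 2], [[14, 15], [11, 15, 1], [15, 2, 7]], 5]])
Processing each element:
  [[[16, 8, 5], [20, 12], 5], [15, 14, [8, 3, 11]]] is a list -> unnest recursively -> [16, 8, 5, 20, 12, 5, 15, 14, 8, 3, 11]
  [[[9], 15, 2], [[14, 15], [11, 15, 1], [15, 2, 7]], 5] is a list -> unnest recursively -> [9, 15, 2, 14, 15, 11, 15, 1, 15, 2, 7, 5]
= [16, 8, 5, 20, 12, 5, 15, 14, 8, 3, 11, 9, 15, 2, 14, 15, 11, 15, 1, 15, 2, 7, 5]


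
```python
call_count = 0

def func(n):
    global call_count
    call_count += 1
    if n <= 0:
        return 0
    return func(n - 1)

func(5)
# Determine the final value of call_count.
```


func(5) calls func(4) calls ... calls func(0)
Total calls: 5 + 1 (for base case) = 6


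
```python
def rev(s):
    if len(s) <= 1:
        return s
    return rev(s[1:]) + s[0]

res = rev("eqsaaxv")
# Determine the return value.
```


rev("eqsaaxv")
= rev("qsaaxv") + "e"
= rev("saaxv") + "q" + "e"
= rev("aaxv") + "s" + "q" + "e"
= rev("axv") + "a" + "s" + "q" + "e"
= rev("xv") + "a" + "a" + "s" + "q" + "e"
= rev("v") + "x" + "a" + "a" + "s" + "q" + "e"
= "v" + "x" + "a" + "a" + "s" + "q" + "e"
= "vxaasqe"


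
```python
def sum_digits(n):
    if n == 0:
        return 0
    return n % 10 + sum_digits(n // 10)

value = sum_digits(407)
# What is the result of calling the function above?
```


sum_digits(407)
= 7 + sum_digits(40)
= 7 + 0 + sum_digits(4)
= 7 + 0 + 4 + sum_digits(0)
= 7 + 0 + 4 + 0
= 11


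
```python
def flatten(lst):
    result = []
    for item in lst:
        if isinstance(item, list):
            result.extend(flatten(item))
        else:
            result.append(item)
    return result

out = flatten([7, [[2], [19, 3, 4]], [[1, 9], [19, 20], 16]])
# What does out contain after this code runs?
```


flatten([7, [[2], [19, 3, 4]], [[1, 9], [19, 20], 16]])
Processing each element:
  7 is not a list -> append 7
  [[2], [19, 3, 4]] is a list -> flatten recursively -> [2, 19, 3, 4]
  [[1, 9], [19, 20], 16] is a list -> flatten recursively -> [1, 9, 19, 20, 16]
= [7, 2, 19, 3, 4, 1, 9, 19, 20, 16]


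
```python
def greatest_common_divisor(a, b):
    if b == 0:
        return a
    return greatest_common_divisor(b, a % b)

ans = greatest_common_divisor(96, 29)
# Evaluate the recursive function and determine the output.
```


greatest_common_divisor(96, 29)
= greatest_common_divisor(29, 96 % 29) = greatest_common_divisor(29, 9)
= greatest_common_divisor(9, 29 % 9) = greatest_common_divisor(9, 2)
= greatest_common_divisor(2, 9 % 2) = greatest_common_divisor(2, 1)
= greatest_common_divisor(1, 2 % 1) = greatest_common_divisor(1, 0)
b == 0, return a = 1


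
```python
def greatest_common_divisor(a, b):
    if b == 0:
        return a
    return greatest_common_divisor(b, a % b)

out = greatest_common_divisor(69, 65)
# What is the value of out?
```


greatest_common_divisor(69, 65)
= greatest_common_divisor(65, 69 % 65) = greatest_common_divisor(65, 4)
= greatest_common_divisor(4, 65 % 4) = greatest_common_divisor(4, 1)
= greatest_common_divisor(1, 4 % 1) = greatest_common_divisor(1, 0)
b == 0, return a = 1


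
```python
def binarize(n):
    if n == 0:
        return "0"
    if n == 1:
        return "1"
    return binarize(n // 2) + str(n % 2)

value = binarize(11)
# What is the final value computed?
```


binarize(11)
= binarize(5) + "1"
= binarize(2) + "1" + "1"
= binarize(1) + "0" + "1" + "1"
= "1" + "0" + "1" + "1"
= "1011"


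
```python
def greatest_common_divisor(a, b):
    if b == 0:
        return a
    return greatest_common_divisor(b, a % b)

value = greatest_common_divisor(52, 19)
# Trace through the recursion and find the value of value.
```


greatest_common_divisor(52, 19)
= greatest_common_divisor(19, 52 % 19) = greatest_common_divisor(19, 14)
= greatest_common_divisor(14, 19 % 14) = greatest_common_divisor(14, 5)
= greatest_common_divisor(5, 14 % 5) = greatest_common_divisor(5, 4)
= greatest_common_divisor(4, 5 % 4) = greatest_common_divisor(4, 1)
= greatest_common_divisor(1, 4 % 1) = greatest_common_divisor(1, 0)
b == 0, return a = 1


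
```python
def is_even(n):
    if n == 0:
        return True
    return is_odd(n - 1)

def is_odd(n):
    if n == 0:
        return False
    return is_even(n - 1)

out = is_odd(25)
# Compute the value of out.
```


is_odd(25)
= is_even(24)
= is_odd(23)
= is_even(22)
= is_odd(21)
= is_even(20)
= is_odd(19)
= is_even(18)
= is_odd(17)
= is_even(16)
= is_odd(15)
= is_even(14)
= is_odd(13)
= is_even(12)
= is_odd(11)
= is_even(10)
= is_odd(9)
= is_even(8)
= is_odd(7)
= is_even(6)
= is_odd(5)
= is_even(4)
= is_odd(3)
= is_even(2)
= is_odd(1)
= is_even(0)
n == 0: return True
= True


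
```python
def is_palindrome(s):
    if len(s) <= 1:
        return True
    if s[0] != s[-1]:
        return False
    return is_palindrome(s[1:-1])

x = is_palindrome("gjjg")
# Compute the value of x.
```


is_palindrome("gjjg")
"gjjg": s[0]='g' == s[-1]='g' -> is_palindrome("jj")
"jj": s[0]='j' == s[-1]='j' -> is_palindrome("")
"": len <= 1 -> True
= True


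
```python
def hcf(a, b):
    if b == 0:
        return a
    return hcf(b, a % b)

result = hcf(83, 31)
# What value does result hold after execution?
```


hcf(83, 31)
= hcf(31, 83 % 31) = hcf(31, 21)
= hcf(21, 31 % 21) = hcf(21, 10)
= hcf(10, 21 % 10) = hcf(10, 1)
= hcf(1, 10 % 1) = hcf(1, 0)
b == 0, return a = 1


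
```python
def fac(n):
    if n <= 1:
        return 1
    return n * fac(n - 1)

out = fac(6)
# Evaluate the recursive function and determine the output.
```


fac(6)
= 6 * fac(5)
= 6 * 5 * fac(4)
= 6 * 5 * 4 * fac(3)
= 6 * 5 * 4 * 3 * fac(2)
= 6 * 5 * 4 * 3 * 2 * fac(1)
= 6 * 5 * 4 * 3 * 2 * 1
= 720


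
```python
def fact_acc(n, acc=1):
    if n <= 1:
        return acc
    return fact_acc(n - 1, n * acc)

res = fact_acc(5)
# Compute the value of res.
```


fact_acc(5, 1)
= fact_acc(4, 5 * 1) = fact_acc(4, 5)
= fact_acc(3, 4 * 5) = fact_acc(3, 20)
= fact_acc(2, 3 * 20) = fact_acc(2, 60)
= fact_acc(1, 2 * 60) = fact_acc(1, 120)
n <= 1, return acc = 120


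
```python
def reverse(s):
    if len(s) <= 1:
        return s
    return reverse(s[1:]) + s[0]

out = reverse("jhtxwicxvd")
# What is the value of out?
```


reverse("jhtxwicxvd")
= reverse("htxwicxvd") + "j"
= reverse("txwicxvd") + "h" + "j"
= reverse("xwicxvd") + "t" + "h" + "j"
= reverse("wicxvd") + "x" + "t" + "h" + "j"
= reverse("icxvd") + "w" + "x" + "t" + "h" + "j"
= reverse("cxvd") + "i" + "w" + "x" + "t" + "h" + "j"
= reverse("xvd") + "c" + "i" + "w" + "x" + "t" + "h" + "j"
= reverse("vd") + "x" + "c" + "i" + "w" + "x" + "t" + "h" + "j"
= reverse("d") + "v" + "x" + "c" + "i" + "w" + "x" + "t" + "h" + "j"
= "d" + "v" + "x" + "c" + "i" + "w" + "x" + "t" + "h" + "j"
= "dvxciwxthj"


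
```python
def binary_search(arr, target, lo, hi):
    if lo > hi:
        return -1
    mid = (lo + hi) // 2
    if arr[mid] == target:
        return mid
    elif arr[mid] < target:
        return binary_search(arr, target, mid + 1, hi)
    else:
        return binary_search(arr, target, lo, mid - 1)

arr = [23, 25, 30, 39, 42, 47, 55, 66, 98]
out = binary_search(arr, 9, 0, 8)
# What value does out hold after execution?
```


binary_search(arr, 9, 0, 8)
lo=0, hi=8, mid=4, arr[mid]=42
42 > 9, search left half
lo=0, hi=3, mid=1, arr[mid]=25
25 > 9, search left half
lo=0, hi=0, mid=0, arr[mid]=23
23 > 9, search left half
lo > hi, target not found, return -1
= -1


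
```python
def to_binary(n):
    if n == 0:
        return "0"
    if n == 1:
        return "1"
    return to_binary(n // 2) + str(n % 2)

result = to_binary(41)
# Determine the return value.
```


to_binary(41)
= to_binary(20) + "1"
= to_binary(10) + "0" + "1"
= to_binary(5) + "0" + "0" + "1"
= to_binary(2) + "1" + "0" + "0" + "1"
= to_binary(1) + "0" + "1" + "0" + "0" + "1"
= "1" + "0" + "1" + "0" + "0" + "1"
= "101001"


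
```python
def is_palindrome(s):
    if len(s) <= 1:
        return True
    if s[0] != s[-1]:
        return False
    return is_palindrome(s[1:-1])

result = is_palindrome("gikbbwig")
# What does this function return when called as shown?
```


is_palindrome("gikbbwig")
"gikbbwig": s[0]='g' == s[-1]='g' -> is_palindrome("ikbbwi")
"ikbbwi": s[0]='i' == s[-1]='i' -> is_palindrome("kbbw")
"kbbw": s[0]='k' != s[-1]='w' -> False
= False


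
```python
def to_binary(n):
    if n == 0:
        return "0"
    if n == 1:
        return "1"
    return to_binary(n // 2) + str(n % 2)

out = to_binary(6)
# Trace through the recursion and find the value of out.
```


to_binary(6)
= to_binary(3) + "0"
= to_binary(1) + "1" + "0"
= "1" + "1" + "0"
= "110"


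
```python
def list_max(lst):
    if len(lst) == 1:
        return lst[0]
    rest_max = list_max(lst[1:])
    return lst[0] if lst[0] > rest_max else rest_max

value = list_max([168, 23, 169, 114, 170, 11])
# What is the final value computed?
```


list_max([168, 23, 169, 114, 170, 11])
= compare 168 with list_max([23, 169, 114, 170, 11])
= compare 23 with list_max([169, 114, 170, 11])
= compare 169 with list_max([114, 170, 11])
= compare 114 with list_max([170, 11])
= compare 170 with list_max([11])
Base: list_max([11]) = 11
compare 170 with 11: max = 170
compare 114 with 170: max = 170
compare 169 with 170: max = 170
compare 23 with 170: max = 170
compare 168 with 170: max = 170
= 170


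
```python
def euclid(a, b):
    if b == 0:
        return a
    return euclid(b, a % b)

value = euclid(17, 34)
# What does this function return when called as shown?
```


euclid(17, 34)
= euclid(34, 17 % 34) = euclid(34, 17)
= euclid(17, 34 % 17) = euclid(17, 0)
b == 0, return a = 17


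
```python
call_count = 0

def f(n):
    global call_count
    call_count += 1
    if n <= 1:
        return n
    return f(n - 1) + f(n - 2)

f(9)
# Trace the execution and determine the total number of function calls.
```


f(9) calls f(8) and f(7); each non-base call branches into two more.
Let C(k) = total number of calls made by f(k), including the call to f(k) itself.
Base cases: C(0) = 1, C(1) = 1
Recurrence: C(k) = 1 + C(k-1) + C(k-2)
  C(2) = 1 + C(1) + C(0) = 1 + 1 + 1 = 3
  C(3) = 1 + C(2) + C(1) = 1 + 3 + 1 = 5
  C(4) = 1 + C(3) + C(2) = 1 + 5 + 3 = 9
  C(5) = 1 + C(4) + C(3) = 1 + 9 + 5 = 15
  C(6) = 1 + C(5) + C(4) = 1 + 15 + 9 = 25
  C(7) = 1 + C(6) + C(5) = 1 + 25 + 15 = 41
  C(8) = 1 + C(7) + C(6) = 1 + 41 + 25 = 67
  C(9) = 1 + C(8) + C(7) = 1 + 67 + 41 = 109
Total calls = C(9) = 109


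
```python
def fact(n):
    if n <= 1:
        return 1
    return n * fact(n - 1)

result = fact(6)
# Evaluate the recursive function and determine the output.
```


fact(6)
= 6 * fact(5)
= 6 * 5 * fact(4)
= 6 * 5 * 4 * fact(3)
= 6 * 5 * 4 * 3 * fact(2)
= 6 * 5 * 4 * 3 * 2 * fact(1)
= 6 * 5 * 4 * 3 * 2 * 1
= 720


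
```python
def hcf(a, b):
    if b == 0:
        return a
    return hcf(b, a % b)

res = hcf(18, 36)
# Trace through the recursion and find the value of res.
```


hcf(18, 36)
= hcf(36, 18 % 36) = hcf(36, 18)
= hcf(18, 36 % 18) = hcf(18, 0)
b == 0, return a = 18


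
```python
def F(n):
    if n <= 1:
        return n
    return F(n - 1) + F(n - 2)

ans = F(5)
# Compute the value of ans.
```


F(5)
= F(4) + F(3)
= (F(3) + F(2)) + F(3)
Computing bottom-up: F(0)=0, F(1)=1, F(2)=1, F(3)=2, F(4)=3, F(5)=5
= 5


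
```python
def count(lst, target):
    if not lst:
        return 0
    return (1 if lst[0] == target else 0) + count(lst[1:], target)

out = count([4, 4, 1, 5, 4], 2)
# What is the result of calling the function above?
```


count([4, 4, 1, 5, 4], 2)
lst[0]=4 != 2: 0 + count([4, 1, 5, 4], 2)
lst[0]=4 != 2: 0 + count([1, 5, 4], 2)
lst[0]=1 != 2: 0 + count([5, 4], 2)
lst[0]=5 != 2: 0 + count([4], 2)
lst[0]=4 != 2: 0 + count([], 2)
= 0


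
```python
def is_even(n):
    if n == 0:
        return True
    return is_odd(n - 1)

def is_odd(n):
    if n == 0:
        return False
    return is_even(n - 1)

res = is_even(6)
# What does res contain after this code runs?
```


is_even(6)
= is_odd(5)
= is_even(4)
= is_odd(3)
= is_even(2)
= is_odd(1)
= is_even(0)
n == 0: return True
= True


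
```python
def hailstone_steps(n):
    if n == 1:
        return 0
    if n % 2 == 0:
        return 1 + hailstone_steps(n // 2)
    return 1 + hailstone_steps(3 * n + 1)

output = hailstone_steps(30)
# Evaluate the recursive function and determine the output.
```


hailstone_steps(30)
30 is even -> hailstone_steps(15)
15 is odd -> 3*15+1 = 46 -> hailstone_steps(46)
46 is even -> hailstone_steps(23)
23 is odd -> 3*23+1 = 70 -> hailstone_steps(70)
70 is even -> hailstone_steps(35)
35 is odd -> 3*35+1 = 106 -> hailstone_steps(106)
106 is even -> hailstone_steps(53)
53 is odd -> 3*53+1 = 160 -> hailstone_steps(160)
160 is even -> hailstone_steps(80)
80 is even -> hailstone_steps(40)
40 is even -> hailstone_steps(20)
20 is even -> hailstone_steps(10)
10 is even -> hailstone_steps(5)
5 is odd -> 3*5+1 = 16 -> hailstone_steps(16)
16 is even -> hailstone_steps(8)
8 is even -> hailstone_steps(4)
4 is even -> hailstone_steps(2)
2 is even -> hailstone_steps(1)
Reached 1 after 18 steps
= 18


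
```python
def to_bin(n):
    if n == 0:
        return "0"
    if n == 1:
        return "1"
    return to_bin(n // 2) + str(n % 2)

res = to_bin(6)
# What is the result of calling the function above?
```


to_bin(6)
= to_bin(3) + "0"
= to_bin(1) + "1" + "0"
= "1" + "1" + "0"
= "110"


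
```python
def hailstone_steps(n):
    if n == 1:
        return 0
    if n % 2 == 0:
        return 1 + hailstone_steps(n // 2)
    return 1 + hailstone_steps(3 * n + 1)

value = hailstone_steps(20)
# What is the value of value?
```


hailstone_steps(20)
20 is even -> hailstone_steps(10)
10 is even -> hailstone_steps(5)
5 is odd -> 3*5+1 = 16 -> hailstone_steps(16)
16 is even -> hailstone_steps(8)
8 is even -> hailstone_steps(4)
4 is even -> hailstone_steps(2)
2 is even -> hailstone_steps(1)
Reached 1 after 7 steps
= 7


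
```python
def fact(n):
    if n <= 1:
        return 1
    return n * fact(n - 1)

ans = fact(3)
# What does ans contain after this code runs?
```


fact(3)
= 3 * fact(2)
= 3 * 2 * fact(1)
= 3 * 2 * 1
= 6


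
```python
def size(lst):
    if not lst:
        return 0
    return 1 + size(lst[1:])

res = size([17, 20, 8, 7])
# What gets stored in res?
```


size([17, 20, 8, 7])
= 1 + size([20, 8, 7])
= 1 + 1 + size([8, 7])
= 1 + 1 + 1 + size([7])
= 1 + 1 + 1 + 1 + size([])
= 1 + 1 + 1 + 1 + 0
= 4


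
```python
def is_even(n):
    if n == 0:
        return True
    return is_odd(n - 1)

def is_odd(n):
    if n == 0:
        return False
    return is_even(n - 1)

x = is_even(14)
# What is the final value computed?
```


is_even(14)
= is_odd(13)
= is_even(12)
= is_odd(11)
= is_even(10)
= is_odd(9)
= is_even(8)
= is_odd(7)
= is_even(6)
= is_odd(5)
= is_even(4)
= is_odd(3)
= is_even(2)
= is_odd(1)
= is_even(0)
n == 0: return True
= True


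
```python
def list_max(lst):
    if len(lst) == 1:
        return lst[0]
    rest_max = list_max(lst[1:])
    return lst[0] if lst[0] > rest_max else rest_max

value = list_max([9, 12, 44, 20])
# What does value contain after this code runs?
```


list_max([9, 12, 44, 20])
= compare 9 with list_max([12, 44, 20])
= compare 12 with list_max([44, 20])
= compare 44 with list_max([20])
Base: list_max([20]) = 20
compare 44 with 20: max = 44
compare 12 with 44: max = 44
compare 9 with 44: max = 44
= 44


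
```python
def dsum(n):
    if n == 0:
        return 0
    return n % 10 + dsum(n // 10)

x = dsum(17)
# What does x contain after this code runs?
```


dsum(17)
= 7 + dsum(1)
= 7 + 1 + dsum(0)
= 7 + 1 + 0
= 8


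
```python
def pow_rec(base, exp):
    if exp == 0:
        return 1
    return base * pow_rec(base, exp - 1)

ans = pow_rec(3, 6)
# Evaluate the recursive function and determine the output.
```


pow_rec(3, 6)
= 3 * pow_rec(3, 5)
= 3 * 3 * pow_rec(3, 4)
= 3 * 3 * 3 * pow_rec(3, 3)
= 3 * 3 * 3 * 3 * pow_rec(3, 2)
= 3 * 3 * 3 * 3 * 3 * pow_rec(3, 1)
= 3 * 3 * 3 * 3 * 3 * 3 * pow_rec(3, 0)
= 3 * 3 * 3 * 3 * 3 * 3 * 1
= 729


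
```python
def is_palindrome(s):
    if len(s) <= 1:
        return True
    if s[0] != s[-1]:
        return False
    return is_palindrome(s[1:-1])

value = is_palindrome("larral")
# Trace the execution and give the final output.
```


is_palindrome("larral")
"larral": s[0]='l' == s[-1]='l' -> is_palindrome("arra")
"arra": s[0]='a' == s[-1]='a' -> is_palindrome("rr")
"rr": s[0]='r' == s[-1]='r' -> is_palindrome("")
"": len <= 1 -> True
= True


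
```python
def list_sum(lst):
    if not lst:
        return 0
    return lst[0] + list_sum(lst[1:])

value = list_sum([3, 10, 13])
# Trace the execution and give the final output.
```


list_sum([3, 10, 13])
= 3 + list_sum([10, 13])
= 3 + 10 + list_sum([13])
= 3 + 10 + 13 + list_sum([])
= 3 + 10 + 13 + 0
= 26


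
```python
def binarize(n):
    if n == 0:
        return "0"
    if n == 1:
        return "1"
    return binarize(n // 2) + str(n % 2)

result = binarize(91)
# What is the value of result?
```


binarize(91)
= binarize(45) + "1"
= binarize(22) + "1" + "1"
= binarize(11) + "0" + "1" + "1"
= binarize(5) + "1" + "0" + "1" + "1"
= binarize(2) + "1" + "1" + "0" + "1" + "1"
= binarize(1) + "0" + "1" + "1" + "0" + "1" + "1"
= "1" + "0" + "1" + "1" + "0" + "1" + "1"
= "1011011"


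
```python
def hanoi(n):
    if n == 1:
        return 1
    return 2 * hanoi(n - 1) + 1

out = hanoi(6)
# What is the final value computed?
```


hanoi(6)
= 2 * hanoi(5) + 1
= 2 * (2 * hanoi(4) + 1) + 1
= 2 * (2 * (2 * hanoi(3) + 1) + 1) + 1
= 2 * (2 * (2 * (2 * hanoi(2) + 1) + 1) + 1) + 1
= 2 * (2 * (2 * (2 * (2 * hanoi(1) + 1) + 1) + 1) + 1) + 1
Now compute bottom-up:
hanoi(1) = 1
hanoi(2) = 2 * 1 + 1 = 3
hanoi(3) = 2 * 3 + 1 = 7
hanoi(4) = 2 * 7 + 1 = 15
hanoi(5) = 2 * 15 + 1 = 31
hanoi(6) = 2 * 31 + 1 = 63
= 63


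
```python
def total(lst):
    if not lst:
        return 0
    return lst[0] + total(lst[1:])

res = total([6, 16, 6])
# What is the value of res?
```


total([6, 16, 6])
= 6 + total([16, 6])
= 6 + 16 + total([6])
= 6 + 16 + 6 + total([])
= 6 + 16 + 6 + 0
= 28


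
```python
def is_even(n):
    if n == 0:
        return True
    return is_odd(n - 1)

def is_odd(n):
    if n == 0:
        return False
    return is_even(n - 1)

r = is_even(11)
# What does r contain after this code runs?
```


is_even(11)
= is_odd(10)
= is_even(9)
= is_odd(8)
= is_even(7)
= is_odd(6)
= is_even(5)
= is_odd(4)
= is_even(3)
= is_odd(2)
= is_even(1)
= is_odd(0)
n == 0: return False
= False


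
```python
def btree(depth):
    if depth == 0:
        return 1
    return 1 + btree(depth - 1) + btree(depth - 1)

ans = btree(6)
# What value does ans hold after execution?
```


btree(6)
= 1 + btree(5) + btree(5)
= 1 + 2 * btree(5)
btree(k) = 2^(k+1) - 1
btree(0) = 1
btree(1) = 3
btree(2) = 7
btree(3) = 15
btree(4) = 31
btree(6) = 2^7 - 1 = 127


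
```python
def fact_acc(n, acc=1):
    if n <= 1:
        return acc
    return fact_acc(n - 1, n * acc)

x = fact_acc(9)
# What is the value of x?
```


fact_acc(9, 1)
= fact_acc(8, 9 * 1) = fact_acc(8, 9)
= fact_acc(7, 8 * 9) = fact_acc(7, 72)
= fact_acc(6, 7 * 72) = fact_acc(6, 504)
= fact_acc(5, 6 * 504) = fact_acc(5, 3024)
= fact_acc(4, 5 * 3024) = fact_acc(4, 15120)
= fact_acc(3, 4 * 15120) = fact_acc(3, 60480)
= fact_acc(2, 3 * 60480) = fact_acc(2, 181440)
= fact_acc(1, 2 * 181440) = fact_acc(1, 362880)
n <= 1, return acc = 362880


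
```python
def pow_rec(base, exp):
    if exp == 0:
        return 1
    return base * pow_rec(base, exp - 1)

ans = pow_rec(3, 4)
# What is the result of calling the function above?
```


pow_rec(3, 4)
= 3 * pow_rec(3, 3)
= 3 * 3 * pow_rec(3, 2)
= 3 * 3 * 3 * pow_rec(3, 1)
= 3 * 3 * 3 * 3 * pow_rec(3, 0)
= 3 * 3 * 3 * 3 * 1
= 81


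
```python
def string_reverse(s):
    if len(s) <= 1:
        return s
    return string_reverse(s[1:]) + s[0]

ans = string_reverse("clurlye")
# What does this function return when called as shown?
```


string_reverse("clurlye")
= string_reverse("lurlye") + "c"
= string_reverse("urlye") + "l" + "c"
= string_reverse("rlye") + "u" + "l" + "c"
= string_reverse("lye") + "r" + "u" + "l" + "c"
= string_reverse("ye") + "l" + "r" + "u" + "l" + "c"
= string_reverse("e") + "y" + "l" + "r" + "u" + "l" + "c"
= "e" + "y" + "l" + "r" + "u" + "l" + "c"
= "eylrulc"


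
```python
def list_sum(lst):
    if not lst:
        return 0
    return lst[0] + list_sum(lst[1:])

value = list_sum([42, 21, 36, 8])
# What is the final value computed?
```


list_sum([42, 21, 36, 8])
= 42 + list_sum([21, 36, 8])
= 42 + 21 + list_sum([36, 8])
= 42 + 21 + 36 + list_sum([8])
= 42 + 21 + 36 + 8 + list_sum([])
= 42 + 21 + 36 + 8 + 0
= 107


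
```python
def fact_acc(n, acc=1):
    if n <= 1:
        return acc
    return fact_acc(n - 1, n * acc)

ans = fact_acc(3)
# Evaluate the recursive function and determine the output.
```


fact_acc(3, 1)
= fact_acc(2, 3 * 1) = fact_acc(2, 3)
= fact_acc(1, 2 * 3) = fact_acc(1, 6)
n <= 1, return acc = 6


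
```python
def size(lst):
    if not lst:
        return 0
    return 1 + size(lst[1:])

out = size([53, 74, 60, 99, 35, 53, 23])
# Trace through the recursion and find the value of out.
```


size([53, 74, 60, 99, 35, 53, 23])
= 1 + size([74, 60, 99, 35, 53, 23])
= 1 + 1 + size([60, 99, 35, 53, 23])
= 1 + 1 + 1 + size([99, 35, 53, 23])
= 1 + 1 + 1 + 1 + size([35, 53, 23])
= 1 + 1 + 1 + 1 + 1 + size([53, 23])
= 1 + 1 + 1 + 1 + 1 + 1 + size([23])
= 1 + 1 + 1 + 1 + 1 + 1 + 1 + size([])
= 1 + 1 + 1 + 1 + 1 + 1 + 1 + 0
= 7


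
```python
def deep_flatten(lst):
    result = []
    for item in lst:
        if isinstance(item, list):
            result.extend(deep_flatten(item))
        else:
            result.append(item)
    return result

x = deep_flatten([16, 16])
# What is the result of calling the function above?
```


deep_flatten([16, 16])
Processing each element:
  16 is not a list -> append 16
  16 is not a list -> append 16
= [16, 16]


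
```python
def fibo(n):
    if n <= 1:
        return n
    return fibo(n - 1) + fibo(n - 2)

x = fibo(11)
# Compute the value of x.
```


fibo(11)
= fibo(10) + fibo(9)
= (fibo(9) + fibo(8)) + fibo(9)
Computing bottom-up: fibo(0)=0, fibo(1)=1, fibo(2)=1, fibo(3)=2, fibo(4)=3, fibo(5)=5, fibo(6)=8, fibo(7)=13, fibo(8)=21, fibo(9)=34, fibo(10)=55, fibo(11)=89
= 89


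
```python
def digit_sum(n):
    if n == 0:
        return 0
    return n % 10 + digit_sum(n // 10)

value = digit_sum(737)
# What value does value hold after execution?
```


digit_sum(737)
= 7 + digit_sum(73)
= 7 + 3 + digit_sum(7)
= 7 + 3 + 7 + digit_sum(0)
= 7 + 3 + 7 + 0
= 17


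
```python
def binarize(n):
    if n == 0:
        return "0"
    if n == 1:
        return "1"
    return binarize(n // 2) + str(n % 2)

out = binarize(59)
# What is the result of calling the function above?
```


binarize(59)
= binarize(29) + "1"
= binarize(14) + "1" + "1"
= binarize(7) + "0" + "1" + "1"
= binarize(3) + "1" + "0" + "1" + "1"
= binarize(1) + "1" + "1" + "0" + "1" + "1"
= "1" + "1" + "1" + "0" + "1" + "1"
= "111011"


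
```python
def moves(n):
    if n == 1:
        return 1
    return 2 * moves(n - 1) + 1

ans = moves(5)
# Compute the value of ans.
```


moves(5)
= 2 * moves(4) + 1
= 2 * (2 * moves(3) + 1) + 1
= 2 * (2 * (2 * moves(2) + 1) + 1) + 1
= 2 * (2 * (2 * (2 * moves(1) + 1) + 1) + 1) + 1
Now compute bottom-up:
moves(1) = 1
moves(2) = 2 * 1 + 1 = 3
moves(3) = 2 * 3 + 1 = 7
moves(4) = 2 * 7 + 1 = 15
moves(5) = 2 * 15 + 1 = 31
= 31


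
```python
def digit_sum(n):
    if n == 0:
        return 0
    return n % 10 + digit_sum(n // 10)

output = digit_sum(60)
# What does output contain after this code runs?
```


digit_sum(60)
= 0 + digit_sum(6)
= 0 + 6 + digit_sum(0)
= 0 + 6 + 0
= 6


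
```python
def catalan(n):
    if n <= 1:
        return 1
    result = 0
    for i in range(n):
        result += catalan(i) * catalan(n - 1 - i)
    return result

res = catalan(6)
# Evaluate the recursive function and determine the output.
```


catalan(6)
= sum of catalan(i) * catalan(6-1-i) for i in 0..5
First compute sub-values bottom-up:
  catalan(0) = 1, catalan(1) = 1
  catalan(2) = 1*1 + 1*1 = 2
  catalan(3) = 1*2 + 1*1 + 2*1 = 5
  catalan(4) = 1*5 + 1*2 + 2*1 + 5*1 = 14
  catalan(5) = 1*14 + 1*5 + 2*2 + 5*1 + 14*1 = 42
Now catalan(6):
  catalan(0)*catalan(5) = 1*42 = 42
  catalan(1)*catalan(4) = 1*14 = 14
  catalan(2)*catalan(3) = 2*5 = 10
  catalan(3)*catalan(2) = 5*2 = 10
  catalan(4)*catalan(1) = 14*1 = 14
  catalan(5)*catalan(0) = 42*1 = 42
= 42 + 14 + 10 + 10 + 14 + 42
= 132


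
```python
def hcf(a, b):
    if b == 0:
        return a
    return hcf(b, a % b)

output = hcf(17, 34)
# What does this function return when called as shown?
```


hcf(17, 34)
= hcf(34, 17 % 34) = hcf(34, 17)
= hcf(17, 34 % 17) = hcf(17, 0)
b == 0, return a = 17


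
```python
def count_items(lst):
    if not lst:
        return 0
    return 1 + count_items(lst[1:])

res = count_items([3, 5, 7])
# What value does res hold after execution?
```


count_items([3, 5, 7])
= 1 + count_items([5, 7])
= 1 + 1 + count_items([7])
= 1 + 1 + 1 + count_items([])
= 1 + 1 + 1 + 0
= 3


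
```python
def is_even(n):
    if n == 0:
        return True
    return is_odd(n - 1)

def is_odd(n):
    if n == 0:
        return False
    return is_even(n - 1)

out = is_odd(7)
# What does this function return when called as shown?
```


is_odd(7)
= is_even(6)
= is_odd(5)
= is_even(4)
= is_odd(3)
= is_even(2)
= is_odd(1)
= is_even(0)
n == 0: return True
= True


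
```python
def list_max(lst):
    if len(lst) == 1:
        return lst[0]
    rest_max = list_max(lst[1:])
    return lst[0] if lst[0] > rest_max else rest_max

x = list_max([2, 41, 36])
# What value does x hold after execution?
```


list_max([2, 41, 36])
= compare 2 with list_max([41, 36])
= compare 41 with list_max([36])
Base: list_max([36]) = 36
compare 41 with 36: max = 41
compare 2 with 41: max = 41
= 41


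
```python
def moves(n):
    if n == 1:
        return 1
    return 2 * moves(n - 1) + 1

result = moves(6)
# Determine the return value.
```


moves(6)
= 2 * moves(5) + 1
= 2 * (2 * moves(4) + 1) + 1
= 2 * (2 * (2 * moves(3) + 1) + 1) + 1
= 2 * (2 * (2 * (2 * moves(2) + 1) + 1) + 1) + 1
= 2 * (2 * (2 * (2 * (2 * moves(1) + 1) + 1) + 1) + 1) + 1
Now compute bottom-up:
moves(1) = 1
moves(2) = 2 * 1 + 1 = 3
moves(3) = 2 * 3 + 1 = 7
moves(4) = 2 * 7 + 1 = 15
moves(5) = 2 * 15 + 1 = 31
moves(6) = 2 * 31 + 1 = 63
= 63


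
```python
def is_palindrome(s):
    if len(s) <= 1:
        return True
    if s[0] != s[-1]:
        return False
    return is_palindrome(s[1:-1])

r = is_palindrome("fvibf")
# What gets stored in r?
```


is_palindrome("fvibf")
"fvibf": s[0]='f' == s[-1]='f' -> is_palindrome("vib")
"vib": s[0]='v' != s[-1]='b' -> False
= False


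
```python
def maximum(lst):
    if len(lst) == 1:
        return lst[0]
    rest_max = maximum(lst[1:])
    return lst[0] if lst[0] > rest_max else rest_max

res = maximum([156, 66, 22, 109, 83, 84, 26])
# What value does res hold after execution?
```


maximum([156, 66, 22, 109, 83, 84, 26])
= compare 156 with maximum([66, 22, 109, 83, 84, 26])
= compare 66 with maximum([22, 109, 83, 84, 26])
= compare 22 with maximum([109, 83, 84, 26])
= compare 109 with maximum([83, 84, 26])
= compare 83 with maximum([84, 26])
= compare 84 with maximum([26])
Base: maximum([26]) = 26
compare 84 with 26: max = 84
compare 83 with 84: max = 84
compare 109 with 84: max = 109
compare 22 with 109: max = 109
compare 66 with 109: max = 109
compare 156 with 109: max = 156
= 156


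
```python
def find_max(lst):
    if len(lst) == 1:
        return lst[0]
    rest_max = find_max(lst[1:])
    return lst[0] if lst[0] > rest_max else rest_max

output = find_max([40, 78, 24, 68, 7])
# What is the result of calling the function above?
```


find_max([40, 78, 24, 68, 7])
= compare 40 with find_max([78, 24, 68, 7])
= compare 78 with find_max([24, 68, 7])
= compare 24 with find_max([68, 7])
= compare 68 with find_max([7])
Base: find_max([7]) = 7
compare 68 with 7: max = 68
compare 24 with 68: max = 68
compare 78 with 68: max = 78
compare 40 with 78: max = 78
= 78


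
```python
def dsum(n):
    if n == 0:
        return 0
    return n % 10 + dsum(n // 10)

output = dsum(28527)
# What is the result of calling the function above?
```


dsum(28527)
= 7 + dsum(2852)
= 7 + 2 + dsum(285)
= 7 + 2 + 5 + dsum(28)
= 7 + 2 + 5 + 8 + dsum(2)
= 7 + 2 + 5 + 8 + 2 + dsum(0)
= 7 + 2 + 5 + 8 + 2 + 0
= 24
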